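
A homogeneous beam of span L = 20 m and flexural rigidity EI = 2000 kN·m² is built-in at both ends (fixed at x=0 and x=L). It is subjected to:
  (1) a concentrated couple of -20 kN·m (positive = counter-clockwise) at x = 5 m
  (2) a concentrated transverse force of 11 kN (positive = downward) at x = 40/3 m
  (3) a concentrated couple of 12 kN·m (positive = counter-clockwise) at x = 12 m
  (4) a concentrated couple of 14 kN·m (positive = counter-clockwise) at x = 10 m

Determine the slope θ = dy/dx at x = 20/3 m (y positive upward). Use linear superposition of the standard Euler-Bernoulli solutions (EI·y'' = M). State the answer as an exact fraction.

Load 1 — applied couple M₀=-20 kN·m at a=5 m (b=L-a=15):
  θ_1 = (R_Ax²/2 - M_Ax - M₀(x-a))/EI  [x>a] with R_A=-9/8, M_A=15/4 = ((-9/8)·(20/3)²/2 - (15/4)·(20/3) - (-20)·((20/3)-5))/2000 = -1/120 rad
Load 2 — point force P=11 kN at a=40/3 m (b=L-a=20/3):
  θ_2 = -Pb²x(2aL-(3a+b)x)/(2L³EI)  [x≤a] = -11·(20/3)²·(20/3)·(2·(40/3)·20-(3·(40/3)+(20/3))·(20/3))/(2·20³·2000) = -11/486 rad
Load 3 — applied couple M₀=12 kN·m at a=12 m (b=L-a=8):
  θ_3 = (R_Ax²/2 - M_Ax)/EI  [x≤a] with R_A=108/125, M_A=96/25 = ((108/125)·(20/3)²/2 - (96/25)·(20/3))/2000 = -2/625 rad
Load 4 — applied couple M₀=14 kN·m at a=10 m (b=L-a=10):
  θ_4 = (R_Ax²/2 - M_Ax)/EI  [x≤a] with R_A=21/20, M_A=7/2 = ((21/20)·(20/3)²/2 - (7/2)·(20/3))/2000 = 0 rad
Superposition: θ = Σ θ_i = -41513/1215000 rad ≈ -0.034167 rad

θ(20/3) = -41513/1215000 rad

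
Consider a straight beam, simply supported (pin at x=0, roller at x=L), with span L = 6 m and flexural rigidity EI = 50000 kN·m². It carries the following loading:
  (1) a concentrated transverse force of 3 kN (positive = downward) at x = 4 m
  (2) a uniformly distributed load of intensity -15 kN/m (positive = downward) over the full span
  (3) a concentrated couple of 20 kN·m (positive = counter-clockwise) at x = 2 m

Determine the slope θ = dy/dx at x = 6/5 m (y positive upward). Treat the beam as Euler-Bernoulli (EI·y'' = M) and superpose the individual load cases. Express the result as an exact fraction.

θ(6/5) = 8353/3750000 rad

Load 1 — point force P=3 kN at a=4 m (b=L-a=2):
  θ_1 = -Pb(L²-b²-3x²)/(6LEI)  [x≤a] = -3·2·(6²-2²-3·(6/5)²)/(6·6·50000) = -173/1875000 rad
Load 2 — uniform load w=-15 kN/m over full span:
  θ_2 = -w(L³-6Lx²+4x³)/(24EI) = -(-15)·(6³-6·6·(6/5)²+4·(6/5)³)/(24·50000) = 2673/1250000 rad
Load 3 — applied couple M₀=20 kN·m at a=2 m (b=L-a=4):
  θ_3 = (M₀x²/(2L)+C₁)/EI  [x≤a] with C₁=M₀(3b²-L²)/(6L)=20/3 = (20·(6/5)²/(2·6)+(20/3))/50000 = 17/93750 rad
Superposition: θ = Σ θ_i = 8353/3750000 rad ≈ 0.002227 rad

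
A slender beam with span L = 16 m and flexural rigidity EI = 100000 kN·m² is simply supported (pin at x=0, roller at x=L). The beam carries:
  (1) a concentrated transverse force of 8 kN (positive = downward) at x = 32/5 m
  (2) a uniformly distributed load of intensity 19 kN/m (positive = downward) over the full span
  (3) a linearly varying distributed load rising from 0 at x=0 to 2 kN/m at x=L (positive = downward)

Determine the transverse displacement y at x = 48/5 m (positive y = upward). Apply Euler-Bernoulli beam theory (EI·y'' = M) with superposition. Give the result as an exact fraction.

Load 1 — point force P=8 kN at a=32/5 m (b=L-a=48/5):
  y_1 = -Pa(L-x)(2Lx-a²-x²)/(6LEI)  [x>a] = -8·(32/5)·(16-(48/5))·(2·16·(48/5)-(32/5)²-(48/5)²)/(6·16·100000) = -34816/5859375 m
Load 2 — uniform load w=19 kN/m over full span:
  y_2 = -wx(L³-2Lx²+x³)/(24EI) = -19·(48/5)·(16³-2·16·(48/5)²+(48/5)³)/(24·100000) = -301568/1953125 m
Load 3 — triangular load w₀=2 kN/m (0→w₀ over full span):
  y_3 = -w₀x(7L⁴-10L²x²+3x⁴)/(360LEI) = -2·(48/5)·(7·16⁴-10·16²·(48/5)²+3·(48/5)⁴)/(360·16·100000) = -1212416/146484375 m
Superposition: y = Σ y_i = -8233472/48828125 m ≈ -0.168622 m

y(48/5) = -8233472/48828125 m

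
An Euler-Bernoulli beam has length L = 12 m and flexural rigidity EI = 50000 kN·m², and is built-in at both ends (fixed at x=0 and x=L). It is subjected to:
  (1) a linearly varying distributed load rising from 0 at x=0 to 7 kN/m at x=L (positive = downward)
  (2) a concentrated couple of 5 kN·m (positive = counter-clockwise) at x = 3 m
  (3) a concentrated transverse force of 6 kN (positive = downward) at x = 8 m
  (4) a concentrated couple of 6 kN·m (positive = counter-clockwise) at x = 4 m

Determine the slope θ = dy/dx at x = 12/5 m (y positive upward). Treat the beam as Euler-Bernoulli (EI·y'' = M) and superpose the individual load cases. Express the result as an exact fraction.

θ(12/5) = -14987/15625000 rad

Load 1 — triangular load w₀=7 kN/m (0→w₀ over full span):
  θ_1 = -w₀(2x(L-x)(L-2x)(x+2L)+x²(L-x)²)/(120LEI) = -7·(2·(12/5)·(12-(12/5))·(12-2·(12/5))·((12/5)+2·12)+(12/5)²·(12-(12/5))²)/(120·12·50000) = -1764/1953125 rad
Load 2 — applied couple M₀=5 kN·m at a=3 m (b=L-a=9):
  θ_2 = (R_Ax²/2 - M_Ax)/EI  [x≤a] with R_A=15/32, M_A=-15/16 = ((15/32)·(12/5)²/2 - (-15/16)·(12/5))/50000 = 9/125000 rad
Load 3 — point force P=6 kN at a=8 m (b=L-a=4):
  θ_3 = -Pb²x(2aL-(3a+b)x)/(2L³EI)  [x≤a] = -6·4²·(12/5)·(2·8·12-(3·8+4)·(12/5))/(2·12³·50000) = -13/78125 rad
Load 4 — applied couple M₀=6 kN·m at a=4 m (b=L-a=8):
  θ_4 = (R_Ax²/2 - M_Ax)/EI  [x≤a] with R_A=2/3, M_A=0 = ((2/3)·(12/5)²/2 - 0·(12/5))/50000 = 3/78125 rad
Superposition: θ = Σ θ_i = -14987/15625000 rad ≈ -0.000959 rad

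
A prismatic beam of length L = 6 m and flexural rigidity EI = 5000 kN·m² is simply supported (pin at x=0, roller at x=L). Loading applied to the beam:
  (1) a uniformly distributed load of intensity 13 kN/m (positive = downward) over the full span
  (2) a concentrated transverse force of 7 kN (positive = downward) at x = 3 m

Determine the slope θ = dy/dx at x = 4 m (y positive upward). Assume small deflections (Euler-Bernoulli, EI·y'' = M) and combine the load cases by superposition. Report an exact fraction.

θ(4) = 781/60000 rad

Load 1 — uniform load w=13 kN/m over full span:
  θ_1 = -w(L³-6Lx²+4x³)/(24EI) = -13·(6³-6·6·4²+4·4³)/(24·5000) = 169/15000 rad
Load 2 — point force P=7 kN at a=3 m (b=L-a=3):
  θ_2 = -Pa(2L²-6Lx+3x²+a²)/(6LEI)  [x>a] = -7·3·(2·6²-6·6·4+3·4²+3²)/(6·6·5000) = 7/4000 rad
Superposition: θ = Σ θ_i = 781/60000 rad ≈ 0.013017 rad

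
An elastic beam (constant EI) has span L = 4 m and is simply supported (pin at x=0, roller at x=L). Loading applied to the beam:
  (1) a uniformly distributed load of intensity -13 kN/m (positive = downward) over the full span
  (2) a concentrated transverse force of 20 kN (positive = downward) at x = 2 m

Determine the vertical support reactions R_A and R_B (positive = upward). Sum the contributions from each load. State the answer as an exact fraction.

Load 1 — uniform load w=-13 kN/m over full span:
  R_A = wL/2 = (-13)·4/2 = -26 kN
  R_B = wL/2 = (-13)·4/2 = -26 kN
Load 2 — point force P=20 kN at a=2 m (b=L-a=2):
  R_A = Pb/L = 20·2/4 = 10 kN
  R_B = Pa/L = 20·2/4 = 10 kN
Superposition: R_A = -16 kN, R_B = -16 kN

R_A = -16 kN, R_B = -16 kN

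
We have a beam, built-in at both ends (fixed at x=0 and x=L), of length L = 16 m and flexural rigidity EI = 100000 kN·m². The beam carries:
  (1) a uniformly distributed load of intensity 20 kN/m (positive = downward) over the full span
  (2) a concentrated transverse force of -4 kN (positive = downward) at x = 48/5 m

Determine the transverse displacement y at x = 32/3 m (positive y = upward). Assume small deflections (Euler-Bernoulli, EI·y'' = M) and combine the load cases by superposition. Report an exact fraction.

y(32/3) = -2497792/94921875 m

Load 1 — uniform load w=20 kN/m over full span:
  y_1 = -wx²(L-x)²/(24EI) = -20·(32/3)²·(16-(32/3))²/(24·100000) = -4096/151875 m
Load 2 — point force P=-4 kN at a=48/5 m (b=L-a=32/5):
  y_2 = -Pa²(L-x)²(3bL-(3b+a)(L-x))/(6L³EI)  [x>a] = -(-4)·(48/5)²·(16-(32/3))²·(3·(32/5)·16-(3·(32/5)+(48/5))·(16-(32/3)))/(6·16³·100000) = 256/390625 m
Superposition: y = Σ y_i = -2497792/94921875 m ≈ -0.026314 m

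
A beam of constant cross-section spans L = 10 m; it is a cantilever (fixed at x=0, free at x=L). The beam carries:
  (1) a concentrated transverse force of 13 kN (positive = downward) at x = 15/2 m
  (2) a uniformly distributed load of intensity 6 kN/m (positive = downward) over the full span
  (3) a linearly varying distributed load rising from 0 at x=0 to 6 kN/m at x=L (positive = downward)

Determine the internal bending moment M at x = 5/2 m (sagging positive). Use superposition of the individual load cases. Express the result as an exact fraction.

Load 1 — point force P=13 kN at a=15/2 m (b=L-a=5/2):
  M_1 = -P(a-x)  [x≤a] = -13·((15/2)-(5/2)) = -65 kN·m
Load 2 — uniform load w=6 kN/m over full span:
  M_2 = -w(L-x)²/2 = -6·(10-(5/2))²/2 = -675/4 kN·m
Load 3 — triangular load w₀=6 kN/m (0→w₀ over full span):
  M_3 = w₀Lx/2 - w₀L²/3 - w₀x³/(6L) = 6·10·(5/2)/2 - 6·10²/3 - 6·(5/2)³/(6·10) = -2025/16 kN·m
Superposition: M = Σ M_i = -5765/16 kN·m ≈ -360.312500 kN·m

M(5/2) = -5765/16 kN·m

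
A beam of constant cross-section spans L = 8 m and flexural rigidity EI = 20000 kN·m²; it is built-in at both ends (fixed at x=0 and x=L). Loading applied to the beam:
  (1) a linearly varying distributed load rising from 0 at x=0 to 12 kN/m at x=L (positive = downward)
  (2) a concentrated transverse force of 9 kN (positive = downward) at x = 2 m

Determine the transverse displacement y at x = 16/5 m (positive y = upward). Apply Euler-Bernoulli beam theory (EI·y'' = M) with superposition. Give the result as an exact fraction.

y(16/5) = -271809/78125000 m

Load 1 — triangular load w₀=12 kN/m (0→w₀ over full span):
  y_1 = -w₀x²(L-x)²(x+2L)/(120LEI) = -12·(16/5)²·(8-(16/5))²·((16/5)+2·8)/(120·8·20000) = -27648/9765625 m
Load 2 — point force P=9 kN at a=2 m (b=L-a=6):
  y_2 = -Pa²(L-x)²(3bL-(3b+a)(L-x))/(6L³EI)  [x>a] = -9·2²·(8-(16/5))²·(3·6·8-(3·6+2)·(8-(16/5)))/(6·8³·20000) = -81/125000 m
Superposition: y = Σ y_i = -271809/78125000 m ≈ -0.003479 m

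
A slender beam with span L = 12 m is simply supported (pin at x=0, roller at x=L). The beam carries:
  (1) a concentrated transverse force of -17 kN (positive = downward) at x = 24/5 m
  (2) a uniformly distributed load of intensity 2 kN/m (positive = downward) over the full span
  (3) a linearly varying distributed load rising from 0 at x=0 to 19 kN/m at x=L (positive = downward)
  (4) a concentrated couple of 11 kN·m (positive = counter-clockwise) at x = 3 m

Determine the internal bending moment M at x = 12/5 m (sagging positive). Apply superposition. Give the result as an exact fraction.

Load 1 — point force P=-17 kN at a=24/5 m (b=L-a=36/5):
  M_1 = Pbx/L  [x≤a] = (-17)·(36/5)·(12/5)/12 = -612/25 kN·m
Load 2 — uniform load w=2 kN/m over full span:
  M_2 = wx(L-x)/2 = 2·(12/5)·(12-(12/5))/2 = 576/25 kN·m
Load 3 — triangular load w₀=19 kN/m (0→w₀ over full span):
  M_3 = w₀Lx/6 - w₀x³/(6L) = 19·12·(12/5)/6 - 19·(12/5)³/(6·12) = 10944/125 kN·m
Load 4 — applied couple M₀=11 kN·m at a=3 m (b=L-a=9):
  M_4 = M₀x/L  [x≤a] = 11·(12/5)/12 = 11/5 kN·m
Superposition: M = Σ M_i = 11039/125 kN·m ≈ 88.312000 kN·m

M(12/5) = 11039/125 kN·m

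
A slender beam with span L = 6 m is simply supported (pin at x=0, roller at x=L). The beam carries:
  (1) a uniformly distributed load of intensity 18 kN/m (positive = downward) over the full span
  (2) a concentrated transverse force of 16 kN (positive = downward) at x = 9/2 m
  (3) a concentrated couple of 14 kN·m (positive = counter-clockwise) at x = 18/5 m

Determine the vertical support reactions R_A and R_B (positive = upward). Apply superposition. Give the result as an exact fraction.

Load 1 — uniform load w=18 kN/m over full span:
  R_A = wL/2 = 18·6/2 = 54 kN
  R_B = wL/2 = 18·6/2 = 54 kN
Load 2 — point force P=16 kN at a=9/2 m (b=L-a=3/2):
  R_A = Pb/L = 16·(3/2)/6 = 4 kN
  R_B = Pa/L = 16·(9/2)/6 = 12 kN
Load 3 — applied couple M₀=14 kN·m at a=18/5 m (b=L-a=12/5):
  R_A = M₀/L = 14/6 = 7/3 kN
  R_B = -M₀/L = -14/6 = -7/3 kN
Superposition: R_A = 181/3 kN, R_B = 191/3 kN

R_A = 181/3 kN, R_B = 191/3 kN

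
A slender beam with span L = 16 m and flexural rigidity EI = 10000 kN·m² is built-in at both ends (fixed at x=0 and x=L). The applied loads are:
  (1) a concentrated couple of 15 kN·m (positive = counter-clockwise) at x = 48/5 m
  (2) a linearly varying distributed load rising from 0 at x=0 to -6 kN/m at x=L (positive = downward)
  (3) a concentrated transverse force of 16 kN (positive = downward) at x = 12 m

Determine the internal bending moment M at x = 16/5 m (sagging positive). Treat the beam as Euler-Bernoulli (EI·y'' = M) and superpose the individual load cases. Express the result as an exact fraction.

Load 1 — applied couple M₀=15 kN·m at a=48/5 m (b=L-a=32/5):
  M_1 = R_Ax - M_A  [x≤a] with R_A=27/20, M_A=24/5 = (27/20)·(16/5) - (24/5) = -12/25 kN·m
Load 2 — triangular load w₀=-6 kN/m (0→w₀ over full span):
  M_2 = 3w₀Lx/20 - w₀L²/30 - w₀x³/(6L) = 3·(-6)·16·(16/5)/20 - (-6)·16²/30 - (-6)·(16/5)³/(6·16) = 896/125 kN·m
Load 3 — point force P=16 kN at a=12 m (b=L-a=4):
  M_3 = Pb²(3a+b)x/L³ - Pab²/L²  [x≤a] = 16·4²·(3·12+4)·(16/5)/16³ - 16·12·4²/16² = -4 kN·m
Superposition: M = Σ M_i = 336/125 kN·m ≈ 2.688000 kN·m

M(16/5) = 336/125 kN·m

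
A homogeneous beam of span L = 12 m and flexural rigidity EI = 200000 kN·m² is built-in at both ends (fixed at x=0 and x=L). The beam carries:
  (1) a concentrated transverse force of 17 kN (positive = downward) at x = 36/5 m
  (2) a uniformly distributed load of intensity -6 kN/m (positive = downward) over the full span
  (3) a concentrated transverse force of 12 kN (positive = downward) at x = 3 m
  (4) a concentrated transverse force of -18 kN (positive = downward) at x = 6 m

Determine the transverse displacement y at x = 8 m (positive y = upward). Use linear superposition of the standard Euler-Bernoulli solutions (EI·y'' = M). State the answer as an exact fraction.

Load 1 — point force P=17 kN at a=36/5 m (b=L-a=24/5):
  y_1 = -Pa²(L-x)²(3bL-(3b+a)(L-x))/(6L³EI)  [x>a] = -17·(36/5)²·(12-8)²·(3·(24/5)·12-(3·(24/5)+(36/5))·(12-8))/(6·12³·200000) = -459/781250 m
Load 2 — uniform load w=-6 kN/m over full span:
  y_2 = -wx²(L-x)²/(24EI) = -(-6)·8²·(12-8)²/(24·200000) = 4/3125 m
Load 3 — point force P=12 kN at a=3 m (b=L-a=9):
  y_3 = -Pa²(L-x)²(3bL-(3b+a)(L-x))/(6L³EI)  [x>a] = -12·3²·(12-8)²·(3·9·12-(3·9+3)·(12-8))/(6·12³·200000) = -17/100000 m
Load 4 — point force P=-18 kN at a=6 m (b=L-a=6):
  y_4 = -Pa²(L-x)²(3bL-(3b+a)(L-x))/(6L³EI)  [x>a] = -(-18)·6²·(12-8)²·(3·6·12-(3·6+6)·(12-8))/(6·12³·200000) = 3/5000 m
Superposition: y = Σ y_i = 14031/12500000 m ≈ 0.001122 m

y(8) = 14031/12500000 m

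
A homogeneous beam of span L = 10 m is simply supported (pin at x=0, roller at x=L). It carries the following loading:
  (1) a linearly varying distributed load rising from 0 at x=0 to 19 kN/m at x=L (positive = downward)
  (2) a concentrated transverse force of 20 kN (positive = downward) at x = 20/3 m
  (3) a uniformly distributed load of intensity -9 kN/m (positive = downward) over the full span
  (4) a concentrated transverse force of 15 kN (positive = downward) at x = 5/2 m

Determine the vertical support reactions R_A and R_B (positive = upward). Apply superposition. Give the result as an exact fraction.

Load 1 — triangular load w₀=19 kN/m (0→w₀ over full span):
  R_A = w₀L/6 = 19·10/6 = 95/3 kN
  R_B = w₀L/3 = 19·10/3 = 190/3 kN
Load 2 — point force P=20 kN at a=20/3 m (b=L-a=10/3):
  R_A = Pb/L = 20·(10/3)/10 = 20/3 kN
  R_B = Pa/L = 20·(20/3)/10 = 40/3 kN
Load 3 — uniform load w=-9 kN/m over full span:
  R_A = wL/2 = (-9)·10/2 = -45 kN
  R_B = wL/2 = (-9)·10/2 = -45 kN
Load 4 — point force P=15 kN at a=5/2 m (b=L-a=15/2):
  R_A = Pb/L = 15·(15/2)/10 = 45/4 kN
  R_B = Pa/L = 15·(5/2)/10 = 15/4 kN
Superposition: R_A = 55/12 kN, R_B = 425/12 kN

R_A = 55/12 kN, R_B = 425/12 kN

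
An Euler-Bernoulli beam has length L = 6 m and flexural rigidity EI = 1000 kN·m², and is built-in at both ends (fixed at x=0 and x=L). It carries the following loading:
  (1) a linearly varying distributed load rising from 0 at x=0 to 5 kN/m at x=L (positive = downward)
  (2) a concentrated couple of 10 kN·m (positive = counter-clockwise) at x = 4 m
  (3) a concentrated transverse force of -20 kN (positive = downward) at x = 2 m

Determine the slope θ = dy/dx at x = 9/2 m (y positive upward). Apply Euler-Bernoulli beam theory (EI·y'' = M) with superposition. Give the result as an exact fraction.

θ(9/2) = -173/256000 rad

Load 1 — triangular load w₀=5 kN/m (0→w₀ over full span):
  θ_1 = -w₀(2x(L-x)(L-2x)(x+2L)+x²(L-x)²)/(120LEI) = -5·(2·(9/2)·(6-(9/2))·(6-2·(9/2))·((9/2)+2·6)+(9/2)²·(6-(9/2))²)/(120·6·1000) = 1107/256000 rad
Load 2 — applied couple M₀=10 kN·m at a=4 m (b=L-a=2):
  θ_2 = (R_Ax²/2 - M_Ax - M₀(x-a))/EI  [x>a] with R_A=20/9, M_A=10/3 = ((20/9)·(9/2)²/2 - (10/3)·(9/2) - 10·((9/2)-4))/1000 = 1/400 rad
Load 3 — point force P=-20 kN at a=2 m (b=L-a=4):
  θ_3 = Pa²(L-x)(2bL-(3b+a)(L-x))/(2L³EI)  [x>a] = (-20)·2²·(6-(9/2))·(2·4·6-(3·4+2)·(6-(9/2)))/(2·6³·1000) = -3/400 rad
Superposition: θ = Σ θ_i = -173/256000 rad ≈ -0.000676 rad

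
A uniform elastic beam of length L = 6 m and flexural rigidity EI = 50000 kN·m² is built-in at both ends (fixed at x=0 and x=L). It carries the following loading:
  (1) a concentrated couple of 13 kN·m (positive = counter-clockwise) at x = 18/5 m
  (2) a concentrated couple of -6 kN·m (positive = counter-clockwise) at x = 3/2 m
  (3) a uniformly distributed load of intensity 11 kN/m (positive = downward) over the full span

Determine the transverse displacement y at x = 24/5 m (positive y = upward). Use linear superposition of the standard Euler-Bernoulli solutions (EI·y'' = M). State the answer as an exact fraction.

y(24/5) = -200097/625000000 m

Load 1 — applied couple M₀=13 kN·m at a=18/5 m (b=L-a=12/5):
  y_1 = (R_Ax³/6 - M_Ax²/2 - M₀(x-a)²/2)/EI  [x>a] with R_A=78/25, M_A=104/25 = ((78/25)·(24/5)³/6 - (104/25)·(24/5)²/2 - 13·((24/5)-(18/5))²/2)/50000 = 351/78125000 m
Load 2 — applied couple M₀=-6 kN·m at a=3/2 m (b=L-a=9/2):
  y_2 = (R_Ax³/6 - M_Ax²/2 - M₀(x-a)²/2)/EI  [x>a] with R_A=-9/8, M_A=9/8 = ((-9/8)·(24/5)³/6 - (9/8)·(24/5)²/2 - (-6)·((24/5)-(3/2))²/2)/50000 = -513/25000000 m
Load 3 — uniform load w=11 kN/m over full span:
  y_3 = -wx²(L-x)²/(24EI) = -11·(24/5)²·(6-(24/5))²/(24·50000) = -594/1953125 m
Superposition: y = Σ y_i = -200097/625000000 m ≈ -0.000320 m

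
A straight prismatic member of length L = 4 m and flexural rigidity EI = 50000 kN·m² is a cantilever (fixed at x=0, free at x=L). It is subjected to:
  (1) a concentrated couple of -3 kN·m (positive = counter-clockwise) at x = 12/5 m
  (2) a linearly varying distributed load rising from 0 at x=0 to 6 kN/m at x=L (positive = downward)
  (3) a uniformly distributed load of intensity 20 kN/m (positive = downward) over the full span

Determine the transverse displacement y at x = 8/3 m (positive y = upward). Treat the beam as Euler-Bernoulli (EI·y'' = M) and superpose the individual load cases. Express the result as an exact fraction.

Load 1 — applied couple M₀=-3 kN·m at a=12/5 m (b=L-a=8/5):
  y_1 = M₀a(2x-a)/(2EI)  [x>a] = (-3)·(12/5)·(2·(8/3)-(12/5))/(2·50000) = -33/156250 m
Load 2 — triangular load w₀=6 kN/m (0→w₀ over full span):
  y_2 = (w₀Lx³/12-w₀L²x²/6-w₀x⁵/(120L))/EI = (6·4·(8/3)³/12-6·4²·(8/3)²/6-6·(8/3)⁵/(120·4))/50000 = -5888/3796875 m
Load 3 — uniform load w=20 kN/m over full span:
  y_3 = -wx²(x²-4Lx+6L²)/(24EI) = -20·(8/3)²·((8/3)²-4·4·(8/3)+6·4²)/(24·50000) = -1088/151875 m
Superposition: y = Σ y_i = -338899/37968750 m ≈ -0.008926 m

y(8/3) = -338899/37968750 m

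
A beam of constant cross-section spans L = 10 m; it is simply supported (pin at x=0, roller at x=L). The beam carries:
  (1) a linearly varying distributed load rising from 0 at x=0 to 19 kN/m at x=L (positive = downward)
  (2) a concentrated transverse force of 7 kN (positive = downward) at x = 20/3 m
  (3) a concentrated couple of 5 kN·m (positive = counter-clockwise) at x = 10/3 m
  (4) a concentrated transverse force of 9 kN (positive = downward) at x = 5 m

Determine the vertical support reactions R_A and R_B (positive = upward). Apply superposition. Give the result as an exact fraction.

R_A = 39 kN, R_B = 72 kN

Load 1 — triangular load w₀=19 kN/m (0→w₀ over full span):
  R_A = w₀L/6 = 19·10/6 = 95/3 kN
  R_B = w₀L/3 = 19·10/3 = 190/3 kN
Load 2 — point force P=7 kN at a=20/3 m (b=L-a=10/3):
  R_A = Pb/L = 7·(10/3)/10 = 7/3 kN
  R_B = Pa/L = 7·(20/3)/10 = 14/3 kN
Load 3 — applied couple M₀=5 kN·m at a=10/3 m (b=L-a=20/3):
  R_A = M₀/L = 5/10 = 1/2 kN
  R_B = -M₀/L = -5/10 = -1/2 kN
Load 4 — point force P=9 kN at a=5 m (b=L-a=5):
  R_A = Pb/L = 9·5/10 = 9/2 kN
  R_B = Pa/L = 9·5/10 = 9/2 kN
Superposition: R_A = 39 kN, R_B = 72 kN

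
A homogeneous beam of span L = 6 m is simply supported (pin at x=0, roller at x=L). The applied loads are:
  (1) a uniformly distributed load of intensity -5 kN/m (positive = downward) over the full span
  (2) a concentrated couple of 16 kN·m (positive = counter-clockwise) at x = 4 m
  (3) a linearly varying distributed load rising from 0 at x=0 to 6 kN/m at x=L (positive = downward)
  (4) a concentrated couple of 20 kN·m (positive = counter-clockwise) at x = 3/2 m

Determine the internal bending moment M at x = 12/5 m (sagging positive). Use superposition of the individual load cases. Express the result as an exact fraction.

Load 1 — uniform load w=-5 kN/m over full span:
  M_1 = wx(L-x)/2 = (-5)·(12/5)·(6-(12/5))/2 = -108/5 kN·m
Load 2 — applied couple M₀=16 kN·m at a=4 m (b=L-a=2):
  M_2 = M₀x/L  [x≤a] = 16·(12/5)/6 = 32/5 kN·m
Load 3 — triangular load w₀=6 kN/m (0→w₀ over full span):
  M_3 = w₀Lx/6 - w₀x³/(6L) = 6·6·(12/5)/6 - 6·(12/5)³/(6·6) = 1512/125 kN·m
Load 4 — applied couple M₀=20 kN·m at a=3/2 m (b=L-a=9/2):
  M_4 = M₀x/L - M₀  [x>a] = 20·(12/5)/6 - 20 = -12 kN·m
Superposition: M = Σ M_i = -1888/125 kN·m ≈ -15.104000 kN·m

M(12/5) = -1888/125 kN·m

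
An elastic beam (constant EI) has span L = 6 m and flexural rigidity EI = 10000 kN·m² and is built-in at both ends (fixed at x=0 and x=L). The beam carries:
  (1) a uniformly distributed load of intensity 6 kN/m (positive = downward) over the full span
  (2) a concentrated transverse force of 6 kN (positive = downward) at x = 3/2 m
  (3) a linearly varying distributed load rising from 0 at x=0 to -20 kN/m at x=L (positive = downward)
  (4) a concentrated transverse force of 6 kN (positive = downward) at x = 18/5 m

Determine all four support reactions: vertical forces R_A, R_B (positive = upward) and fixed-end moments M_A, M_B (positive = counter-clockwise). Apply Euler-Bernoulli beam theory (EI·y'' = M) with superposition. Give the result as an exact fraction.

Load 1 — uniform load w=6 kN/m over full span:
  R_A = wL/2 = 6·6/2 = 18 kN
  M_A = wL²/12 = 6·6²/12 = 18 kN·m
  R_B = wL/2 = 6·6/2 = 18 kN
  M_B = -wL²/12 = -6·6²/12 = -18 kN·m
Load 2 — point force P=6 kN at a=3/2 m (b=L-a=9/2):
  R_A = Pb²(3a+b)/L³ = 6·(9/2)²·(3·(3/2)+(9/2))/6³ = 81/16 kN
  M_A = Pab²/L² = 6·(3/2)·(9/2)²/6² = 81/16 kN·m
  R_B = Pa²(a+3b)/L³ = 6·(3/2)²·((3/2)+3·(9/2))/6³ = 15/16 kN
  M_B = -Pa²b/L² = -6·(3/2)²·(9/2)/6² = -27/16 kN·m
Load 3 — triangular load w₀=-20 kN/m (0→w₀ over full span):
  R_A = 3w₀L/20 = 3·(-20)·6/20 = -18 kN
  M_A = w₀L²/30 = (-20)·6²/30 = -24 kN·m
  R_B = 7w₀L/20 = 7·(-20)·6/20 = -42 kN
  M_B = -w₀L²/20 = -(-20)·6²/20 = 36 kN·m
Load 4 — point force P=6 kN at a=18/5 m (b=L-a=12/5):
  R_A = Pb²(3a+b)/L³ = 6·(12/5)²·(3·(18/5)+(12/5))/6³ = 264/125 kN
  M_A = Pab²/L² = 6·(18/5)·(12/5)²/6² = 432/125 kN·m
  R_B = Pa²(a+3b)/L³ = 6·(18/5)²·((18/5)+3·(12/5))/6³ = 486/125 kN
  M_B = -Pa²b/L² = -6·(18/5)²·(12/5)/6² = -648/125 kN·m
Superposition: R_A = 14349/2000 kN, M_A = 5037/2000 kN·m, R_B = -38349/2000 kN, M_B = 22257/2000 kN·m

R_A = 14349/2000 kN, M_A = 5037/2000 kN·m, R_B = -38349/2000 kN, M_B = 22257/2000 kN·m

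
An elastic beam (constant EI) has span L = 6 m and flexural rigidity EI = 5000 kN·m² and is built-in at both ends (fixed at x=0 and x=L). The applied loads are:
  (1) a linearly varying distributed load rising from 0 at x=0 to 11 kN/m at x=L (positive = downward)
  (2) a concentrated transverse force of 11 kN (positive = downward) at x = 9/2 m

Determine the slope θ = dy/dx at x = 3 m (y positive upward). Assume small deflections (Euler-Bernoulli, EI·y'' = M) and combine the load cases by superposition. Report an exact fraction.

θ(3) = -891/1600000 rad

Load 1 — triangular load w₀=11 kN/m (0→w₀ over full span):
  θ_1 = -w₀(2x(L-x)(L-2x)(x+2L)+x²(L-x)²)/(120LEI) = -11·(2·3·(6-3)·(6-2·3)·(3+2·6)+3²·(6-3)²)/(120·6·5000) = -99/400000 rad
Load 2 — point force P=11 kN at a=9/2 m (b=L-a=3/2):
  θ_2 = -Pb²x(2aL-(3a+b)x)/(2L³EI)  [x≤a] = -11·(3/2)²·3·(2·(9/2)·6-(3·(9/2)+(3/2))·3)/(2·6³·5000) = -99/320000 rad
Superposition: θ = Σ θ_i = -891/1600000 rad ≈ -0.000557 rad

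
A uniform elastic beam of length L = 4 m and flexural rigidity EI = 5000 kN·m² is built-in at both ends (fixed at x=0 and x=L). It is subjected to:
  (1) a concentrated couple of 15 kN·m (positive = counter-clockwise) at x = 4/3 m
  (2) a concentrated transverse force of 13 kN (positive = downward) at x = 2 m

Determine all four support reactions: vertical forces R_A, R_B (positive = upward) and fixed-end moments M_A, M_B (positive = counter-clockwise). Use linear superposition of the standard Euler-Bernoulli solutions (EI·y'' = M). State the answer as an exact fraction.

Load 1 — applied couple M₀=15 kN·m at a=4/3 m (b=L-a=8/3):
  R_A = 6M₀ab/L³ = 6·15·(4/3)·(8/3)/4³ = 5 kN
  M_A = M₀b(2a-b)/L² = 15·(8/3)·(2·(4/3)-(8/3))/4² = 0 kN·m
  R_B = -6M₀ab/L³ = -6·15·(4/3)·(8/3)/4³ = -5 kN
  M_B = M₀a(2b-a)/L² = 15·(4/3)·(2·(8/3)-(4/3))/4² = 5 kN·m
Load 2 — point force P=13 kN at a=2 m (b=L-a=2):
  R_A = Pb²(3a+b)/L³ = 13·2²·(3·2+2)/4³ = 13/2 kN
  M_A = Pab²/L² = 13·2·2²/4² = 13/2 kN·m
  R_B = Pa²(a+3b)/L³ = 13·2²·(2+3·2)/4³ = 13/2 kN
  M_B = -Pa²b/L² = -13·2²·2/4² = -13/2 kN·m
Superposition: R_A = 23/2 kN, M_A = 13/2 kN·m, R_B = 3/2 kN, M_B = -3/2 kN·m

R_A = 23/2 kN, M_A = 13/2 kN·m, R_B = 3/2 kN, M_B = -3/2 kN·m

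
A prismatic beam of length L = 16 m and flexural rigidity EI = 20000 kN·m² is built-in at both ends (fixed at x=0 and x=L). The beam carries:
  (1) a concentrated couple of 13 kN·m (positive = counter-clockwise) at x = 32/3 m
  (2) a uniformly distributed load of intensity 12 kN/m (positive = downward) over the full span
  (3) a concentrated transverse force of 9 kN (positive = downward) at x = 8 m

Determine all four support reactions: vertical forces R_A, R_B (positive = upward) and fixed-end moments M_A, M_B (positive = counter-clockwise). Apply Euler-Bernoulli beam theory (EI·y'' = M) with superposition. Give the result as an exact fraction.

R_A = 1219/12 kN, M_A = 835/3 kN·m, R_B = 1193/12 kN, M_B = -274 kN·m

Load 1 — applied couple M₀=13 kN·m at a=32/3 m (b=L-a=16/3):
  R_A = 6M₀ab/L³ = 6·13·(32/3)·(16/3)/16³ = 13/12 kN
  M_A = M₀b(2a-b)/L² = 13·(16/3)·(2·(32/3)-(16/3))/16² = 13/3 kN·m
  R_B = -6M₀ab/L³ = -6·13·(32/3)·(16/3)/16³ = -13/12 kN
  M_B = M₀a(2b-a)/L² = 13·(32/3)·(2·(16/3)-(32/3))/16² = 0 kN·m
Load 2 — uniform load w=12 kN/m over full span:
  R_A = wL/2 = 12·16/2 = 96 kN
  M_A = wL²/12 = 12·16²/12 = 256 kN·m
  R_B = wL/2 = 12·16/2 = 96 kN
  M_B = -wL²/12 = -12·16²/12 = -256 kN·m
Load 3 — point force P=9 kN at a=8 m (b=L-a=8):
  R_A = Pb²(3a+b)/L³ = 9·8²·(3·8+8)/16³ = 9/2 kN
  M_A = Pab²/L² = 9·8·8²/16² = 18 kN·m
  R_B = Pa²(a+3b)/L³ = 9·8²·(8+3·8)/16³ = 9/2 kN
  M_B = -Pa²b/L² = -9·8²·8/16² = -18 kN·m
Superposition: R_A = 1219/12 kN, M_A = 835/3 kN·m, R_B = 1193/12 kN, M_B = -274 kN·m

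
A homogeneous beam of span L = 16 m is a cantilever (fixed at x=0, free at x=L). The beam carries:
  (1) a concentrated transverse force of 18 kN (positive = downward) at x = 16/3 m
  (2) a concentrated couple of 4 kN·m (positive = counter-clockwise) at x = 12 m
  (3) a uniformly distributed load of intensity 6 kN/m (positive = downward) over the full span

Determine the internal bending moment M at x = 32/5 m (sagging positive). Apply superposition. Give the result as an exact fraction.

Load 1 — point force P=18 kN at a=16/3 m (b=L-a=32/3):
  M_1 = 0  [x>a] = 0 kN·m
Load 2 — applied couple M₀=4 kN·m at a=12 m (b=L-a=4):
  M_2 = M₀  [x≤a] = 4 = 4 kN·m
Load 3 — uniform load w=6 kN/m over full span:
  M_3 = -w(L-x)²/2 = -6·(16-(32/5))²/2 = -6912/25 kN·m
Superposition: M = Σ M_i = -6812/25 kN·m ≈ -272.480000 kN·m

M(32/5) = -6812/25 kN·m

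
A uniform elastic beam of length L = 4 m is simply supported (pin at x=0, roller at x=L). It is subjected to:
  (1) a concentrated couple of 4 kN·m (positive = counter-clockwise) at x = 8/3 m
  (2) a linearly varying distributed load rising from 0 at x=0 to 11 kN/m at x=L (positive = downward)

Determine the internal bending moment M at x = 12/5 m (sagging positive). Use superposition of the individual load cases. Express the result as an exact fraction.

M(12/5) = 1708/125 kN·m

Load 1 — applied couple M₀=4 kN·m at a=8/3 m (b=L-a=4/3):
  M_1 = M₀x/L  [x≤a] = 4·(12/5)/4 = 12/5 kN·m
Load 2 — triangular load w₀=11 kN/m (0→w₀ over full span):
  M_2 = w₀Lx/6 - w₀x³/(6L) = 11·4·(12/5)/6 - 11·(12/5)³/(6·4) = 1408/125 kN·m
Superposition: M = Σ M_i = 1708/125 kN·m ≈ 13.664000 kN·m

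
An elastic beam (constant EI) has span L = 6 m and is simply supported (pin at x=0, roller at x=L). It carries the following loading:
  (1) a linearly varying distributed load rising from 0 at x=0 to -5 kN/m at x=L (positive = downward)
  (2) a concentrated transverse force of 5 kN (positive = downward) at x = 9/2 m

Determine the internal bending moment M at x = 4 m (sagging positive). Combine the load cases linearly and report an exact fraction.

M(4) = -55/9 kN·m

Load 1 — triangular load w₀=-5 kN/m (0→w₀ over full span):
  M_1 = w₀Lx/6 - w₀x³/(6L) = (-5)·6·4/6 - (-5)·4³/(6·6) = -100/9 kN·m
Load 2 — point force P=5 kN at a=9/2 m (b=L-a=3/2):
  M_2 = Pbx/L  [x≤a] = 5·(3/2)·4/6 = 5 kN·m
Superposition: M = Σ M_i = -55/9 kN·m ≈ -6.111111 kN·m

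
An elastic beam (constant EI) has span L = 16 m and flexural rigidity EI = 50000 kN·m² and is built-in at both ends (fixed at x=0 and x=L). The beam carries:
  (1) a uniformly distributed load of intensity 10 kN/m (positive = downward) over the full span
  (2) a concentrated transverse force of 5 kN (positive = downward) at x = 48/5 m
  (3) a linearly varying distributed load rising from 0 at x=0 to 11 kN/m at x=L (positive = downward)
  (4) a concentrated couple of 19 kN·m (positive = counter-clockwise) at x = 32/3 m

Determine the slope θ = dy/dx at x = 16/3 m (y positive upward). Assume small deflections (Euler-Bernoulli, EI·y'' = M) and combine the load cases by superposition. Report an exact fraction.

θ(16/3) = -162643/18984375 rad

Load 1 — uniform load w=10 kN/m over full span:
  θ_1 = -wx(L-x)(L-2x)/(12EI) = -10·(16/3)·(16-(16/3))·(16-2·(16/3))/(12·50000) = -256/50625 rad
Load 2 — point force P=5 kN at a=48/5 m (b=L-a=32/5):
  θ_2 = -Pb²x(2aL-(3a+b)x)/(2L³EI)  [x≤a] = -5·(32/5)²·(16/3)·(2·(48/5)·16-(3·(48/5)+(32/5))·(16/3))/(2·16³·50000) = -224/703125 rad
Load 3 — triangular load w₀=11 kN/m (0→w₀ over full span):
  θ_3 = -w₀(2x(L-x)(L-2x)(x+2L)+x²(L-x)²)/(120LEI) = -11·(2·(16/3)·(16-(16/3))·(16-2·(16/3))·((16/3)+2·16)+(16/3)²·(16-(16/3))²)/(120·16·50000) = -11264/3796875 rad
Load 4 — applied couple M₀=19 kN·m at a=32/3 m (b=L-a=16/3):
  θ_4 = (R_Ax²/2 - M_Ax)/EI  [x≤a] with R_A=19/12, M_A=19/3 = ((19/12)·(16/3)²/2 - (19/3)·(16/3))/50000 = -19/84375 rad
Superposition: θ = Σ θ_i = -162643/18984375 rad ≈ -0.008567 rad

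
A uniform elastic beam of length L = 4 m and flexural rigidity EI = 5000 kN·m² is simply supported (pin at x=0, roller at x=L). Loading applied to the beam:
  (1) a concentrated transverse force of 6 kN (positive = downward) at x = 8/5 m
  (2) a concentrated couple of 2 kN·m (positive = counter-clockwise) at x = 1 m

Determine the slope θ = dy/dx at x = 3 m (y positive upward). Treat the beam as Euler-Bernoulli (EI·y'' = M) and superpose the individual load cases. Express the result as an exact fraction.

θ(3) = 2507/3750000 rad

Load 1 — point force P=6 kN at a=8/5 m (b=L-a=12/5):
  θ_1 = -Pa(2L²-6Lx+3x²+a²)/(6LEI)  [x>a] = -6·(8/5)·(2·4²-6·4·3+3·3²+(8/5)²)/(6·4·5000) = 261/312500 rad
Load 2 — applied couple M₀=2 kN·m at a=1 m (b=L-a=3):
  θ_2 = (M₀x²/(2L)-M₀(x-a)+C₁)/EI  [x>a] with C₁=M₀(3b²-L²)/(6L)=11/12 = (2·3²/(2·4)-2·(3-1)+(11/12))/5000 = -1/6000 rad
Superposition: θ = Σ θ_i = 2507/3750000 rad ≈ 0.000669 rad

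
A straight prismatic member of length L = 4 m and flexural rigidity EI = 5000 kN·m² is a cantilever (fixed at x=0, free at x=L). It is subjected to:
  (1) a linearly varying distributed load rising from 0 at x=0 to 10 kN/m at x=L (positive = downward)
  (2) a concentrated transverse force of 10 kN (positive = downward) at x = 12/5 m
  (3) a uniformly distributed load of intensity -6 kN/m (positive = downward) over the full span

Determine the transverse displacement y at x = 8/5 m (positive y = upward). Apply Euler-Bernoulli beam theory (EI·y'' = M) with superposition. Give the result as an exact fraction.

y(8/5) = -12512/1953125 m

Load 1 — triangular load w₀=10 kN/m (0→w₀ over full span):
  y_1 = (w₀Lx³/12-w₀L²x²/6-w₀x⁵/(120L))/EI = (10·4·(8/5)³/12-10·4²·(8/5)²/6-10·(8/5)⁵/(120·4))/5000 = -64256/5859375 m
Load 2 — point force P=10 kN at a=12/5 m (b=L-a=8/5):
  y_2 = -Px²(3a-x)/(6EI)  [x≤a] = -10·(8/5)²·(3·(12/5)-(8/5))/(6·5000) = -224/46875 m
Load 3 — uniform load w=-6 kN/m over full span:
  y_3 = -wx²(x²-4Lx+6L²)/(24EI) = -(-6)·(8/5)²·((8/5)²-4·4·(8/5)+6·4²)/(24·5000) = 3648/390625 m
Superposition: y = Σ y_i = -12512/1953125 m ≈ -0.006406 m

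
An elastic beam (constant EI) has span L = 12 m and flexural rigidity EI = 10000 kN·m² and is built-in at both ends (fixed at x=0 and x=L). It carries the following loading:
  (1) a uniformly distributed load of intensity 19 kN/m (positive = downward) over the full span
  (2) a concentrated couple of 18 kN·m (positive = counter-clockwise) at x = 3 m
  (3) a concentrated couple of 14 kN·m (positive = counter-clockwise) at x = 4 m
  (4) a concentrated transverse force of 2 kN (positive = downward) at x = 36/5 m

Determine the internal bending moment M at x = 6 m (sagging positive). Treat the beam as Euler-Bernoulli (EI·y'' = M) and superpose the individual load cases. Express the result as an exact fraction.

Load 1 — uniform load w=19 kN/m over full span:
  M_1 = wLx/2 - wL²/12 - wx²/2 = 19·12·6/2 - 19·12²/12 - 19·6²/2 = 114 kN·m
Load 2 — applied couple M₀=18 kN·m at a=3 m (b=L-a=9):
  M_2 = R_Ax - M_A - M₀  [x>a] with R_A=27/16, M_A=-27/8 = (27/16)·6 - (-27/8) - 18 = -9/2 kN·m
Load 3 — applied couple M₀=14 kN·m at a=4 m (b=L-a=8):
  M_3 = R_Ax - M_A - M₀  [x>a] with R_A=14/9, M_A=0 = (14/9)·6 - 0 - 14 = -14/3 kN·m
Load 4 — point force P=2 kN at a=36/5 m (b=L-a=24/5):
  M_4 = Pb²(3a+b)x/L³ - Pab²/L²  [x≤a] = 2·(24/5)²·(3·(36/5)+(24/5))·6/12³ - 2·(36/5)·(24/5)²/12² = 48/25 kN·m
Superposition: M = Σ M_i = 16013/150 kN·m ≈ 106.753333 kN·m

M(6) = 16013/150 kN·m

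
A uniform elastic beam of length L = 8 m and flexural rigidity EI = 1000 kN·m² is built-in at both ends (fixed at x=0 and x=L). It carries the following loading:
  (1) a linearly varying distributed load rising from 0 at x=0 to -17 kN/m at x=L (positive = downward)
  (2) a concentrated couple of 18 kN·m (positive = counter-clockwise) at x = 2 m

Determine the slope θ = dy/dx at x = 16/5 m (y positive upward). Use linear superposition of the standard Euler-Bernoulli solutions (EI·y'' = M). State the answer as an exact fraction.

θ(16/5) = 7203/312500 rad

Load 1 — triangular load w₀=-17 kN/m (0→w₀ over full span):
  θ_1 = -w₀(2x(L-x)(L-2x)(x+2L)+x²(L-x)²)/(120LEI) = -(-17)·(2·(16/5)·(8-(16/5))·(8-2·(16/5))·((16/5)+2·8)+(16/5)²·(8-(16/5))²)/(120·8·1000) = 1632/78125 rad
Load 2 — applied couple M₀=18 kN·m at a=2 m (b=L-a=6):
  θ_2 = (R_Ax²/2 - M_Ax - M₀(x-a))/EI  [x>a] with R_A=81/32, M_A=-27/8 = ((81/32)·(16/5)²/2 - (-27/8)·(16/5) - 18·((16/5)-2))/1000 = 27/12500 rad
Superposition: θ = Σ θ_i = 7203/312500 rad ≈ 0.023050 rad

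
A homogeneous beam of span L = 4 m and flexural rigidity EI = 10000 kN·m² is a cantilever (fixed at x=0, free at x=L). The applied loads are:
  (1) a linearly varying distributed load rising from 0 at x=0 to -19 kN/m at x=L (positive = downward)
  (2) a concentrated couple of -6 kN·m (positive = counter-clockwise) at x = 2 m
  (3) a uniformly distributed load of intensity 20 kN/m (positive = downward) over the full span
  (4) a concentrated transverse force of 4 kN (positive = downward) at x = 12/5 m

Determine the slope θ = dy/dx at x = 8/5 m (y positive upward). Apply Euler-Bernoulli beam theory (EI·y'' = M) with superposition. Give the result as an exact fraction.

Load 1 — triangular load w₀=-19 kN/m (0→w₀ over full span):
  θ_1 = (w₀Lx²/4-w₀L²x/3-w₀x⁴/(24L))/EI = ((-19)·4·(8/5)²/4-(-19)·4²·(8/5)/3-(-19)·(8/5)⁴/(24·4))/10000 = 4484/390625 rad
Load 2 — applied couple M₀=-6 kN·m at a=2 m (b=L-a=2):
  θ_2 = M₀x/EI  [x≤a] = (-6)·(8/5)/10000 = -3/3125 rad
Load 3 — uniform load w=20 kN/m over full span:
  θ_3 = -wx(x²-3Lx+3L²)/(6EI) = -20·(8/5)·((8/5)²-3·4·(8/5)+3·4²)/(6·10000) = -784/46875 rad
Load 4 — point force P=4 kN at a=12/5 m (b=L-a=8/5):
  θ_4 = -Px(2a-x)/(2EI)  [x≤a] = -4·(8/5)·(2·(12/5)-(8/5))/(2·10000) = -16/15625 rad
Superposition: θ = Σ θ_i = -8473/1171875 rad ≈ -0.007230 rad

θ(8/5) = -8473/1171875 rad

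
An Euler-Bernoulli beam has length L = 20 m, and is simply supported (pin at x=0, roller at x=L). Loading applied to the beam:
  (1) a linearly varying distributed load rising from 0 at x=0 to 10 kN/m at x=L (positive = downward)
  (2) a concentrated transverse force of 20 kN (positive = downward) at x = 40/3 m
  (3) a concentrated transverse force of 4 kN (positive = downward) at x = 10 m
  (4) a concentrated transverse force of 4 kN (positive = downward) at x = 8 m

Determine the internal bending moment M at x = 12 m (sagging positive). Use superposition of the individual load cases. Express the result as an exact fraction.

M(12) = 1824/5 kN·m

Load 1 — triangular load w₀=10 kN/m (0→w₀ over full span):
  M_1 = w₀Lx/6 - w₀x³/(6L) = 10·20·12/6 - 10·12³/(6·20) = 256 kN·m
Load 2 — point force P=20 kN at a=40/3 m (b=L-a=20/3):
  M_2 = Pbx/L  [x≤a] = 20·(20/3)·12/20 = 80 kN·m
Load 3 — point force P=4 kN at a=10 m (b=L-a=10):
  M_3 = Pa(L-x)/L  [x>a] = 4·10·(20-12)/20 = 16 kN·m
Load 4 — point force P=4 kN at a=8 m (b=L-a=12):
  M_4 = Pa(L-x)/L  [x>a] = 4·8·(20-12)/20 = 64/5 kN·m
Superposition: M = Σ M_i = 1824/5 kN·m ≈ 364.800000 kN·m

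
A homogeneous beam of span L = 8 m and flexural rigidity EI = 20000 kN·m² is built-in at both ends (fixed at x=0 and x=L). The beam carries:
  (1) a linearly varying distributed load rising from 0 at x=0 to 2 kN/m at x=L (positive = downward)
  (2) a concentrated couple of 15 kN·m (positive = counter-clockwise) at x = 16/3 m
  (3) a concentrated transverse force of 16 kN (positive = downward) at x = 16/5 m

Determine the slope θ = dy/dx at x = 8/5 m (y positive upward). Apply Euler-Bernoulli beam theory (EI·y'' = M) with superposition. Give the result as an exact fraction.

Load 1 — triangular load w₀=2 kN/m (0→w₀ over full span):
  θ_1 = -w₀(2x(L-x)(L-2x)(x+2L)+x²(L-x)²)/(120LEI) = -2·(2·(8/5)·(8-(8/5))·(8-2·(8/5))·((8/5)+2·8)+(8/5)²·(8-(8/5))²)/(120·8·20000) = -224/1171875 rad
Load 2 — applied couple M₀=15 kN·m at a=16/3 m (b=L-a=8/3):
  θ_2 = (R_Ax²/2 - M_Ax)/EI  [x≤a] with R_A=5/2, M_A=5 = ((5/2)·(8/5)²/2 - 5·(8/5))/20000 = -3/12500 rad
Load 3 — point force P=16 kN at a=16/5 m (b=L-a=24/5):
  θ_3 = -Pb²x(2aL-(3a+b)x)/(2L³EI)  [x≤a] = -16·(24/5)²·(8/5)·(2·(16/5)·8-(3·(16/5)+(24/5))·(8/5))/(2·8³·20000) = -1584/1953125 rad
Superposition: θ = Σ θ_i = -29113/23437500 rad ≈ -0.001242 rad

θ(8/5) = -29113/23437500 rad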